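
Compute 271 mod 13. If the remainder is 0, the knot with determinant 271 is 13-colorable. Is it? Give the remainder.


Step 1: A knot is p-colorable if and only if p divides its determinant.
Step 2: Compute 271 mod 13.
271 = 20 * 13 + 11
Step 3: 271 mod 13 = 11
Step 4: The knot is 13-colorable: no

11


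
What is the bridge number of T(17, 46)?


The bridge number of T(p,q) is min(p,q).
min(17, 46) = 17

17


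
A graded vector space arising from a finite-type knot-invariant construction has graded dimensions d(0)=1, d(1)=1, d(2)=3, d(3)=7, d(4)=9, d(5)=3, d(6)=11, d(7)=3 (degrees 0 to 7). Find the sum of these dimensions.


Total dimension = d(0) + d(1) + ... + d(7)
= 1 + 1 + 3 + 7 + 9 + 3 + 11 + 3
= 38

38


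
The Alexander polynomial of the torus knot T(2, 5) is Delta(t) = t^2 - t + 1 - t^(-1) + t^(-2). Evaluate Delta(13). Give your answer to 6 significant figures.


Substituting t = 13 into Delta(t) = t^2 - t + 1 - t^(-1) + t^(-2):
Term values: (169) + (-13) + (1) + (-0.0769231) + (0.00591716)
Sum = 156.9289941
Rounded to 6 significant figures: 156.929

156.929


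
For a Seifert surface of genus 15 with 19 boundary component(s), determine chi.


chi = 2 - 2g - b
= 2 - 2*15 - 19
= 2 - 30 - 19 = -47

-47


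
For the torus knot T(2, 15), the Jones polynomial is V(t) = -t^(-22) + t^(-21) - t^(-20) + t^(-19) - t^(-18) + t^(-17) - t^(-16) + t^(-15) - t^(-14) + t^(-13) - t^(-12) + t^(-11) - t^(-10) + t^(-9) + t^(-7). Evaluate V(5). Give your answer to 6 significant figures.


Substituting t = 5 into V(t) = -t^(-22) + t^(-21) - t^(-20) + t^(-19) - t^(-18) + t^(-17) - t^(-16) + t^(-15) - t^(-14) + t^(-13) - t^(-12) + t^(-11) - t^(-10) + t^(-9) + t^(-7):
  (-)t^(-22) = -4.1943e-16
  (+)t^(-21) = 2.09715e-15
  (-)t^(-20) = -1.04858e-14
  (+)t^(-19) = 5.24288e-14
  (-)t^(-18) = -2.62144e-13
  (+)t^(-17) = 1.31072e-12
  (-)t^(-16) = -6.5536e-12
  (+)t^(-15) = 3.2768e-11
  (-)t^(-14) = -1.6384e-10
  (+)t^(-13) = 8.192e-10
  (-)t^(-12) = -4.096e-09
  (+)t^(-11) = 2.048e-08
  (-)t^(-10) = -1.024e-07
  (+)t^(-9) = 5.12e-07
  (+)t^(-7) = 1.28e-05
Sum = (-4.1943e-16) + (2.09715e-15) + (-1.04858e-14) + (5.24288e-14) + (-2.62144e-13) + (1.31072e-12) + (-6.5536e-12) + (3.2768e-11) + (-1.6384e-10) + (8.192e-10) + (-4.096e-09) + (2.048e-08) + (-1.024e-07) + (5.12e-07) + (1.28e-05)
= 1.322666667e-05
Rounded to 6 significant figures: 1.32267e-05

1.32267e-05


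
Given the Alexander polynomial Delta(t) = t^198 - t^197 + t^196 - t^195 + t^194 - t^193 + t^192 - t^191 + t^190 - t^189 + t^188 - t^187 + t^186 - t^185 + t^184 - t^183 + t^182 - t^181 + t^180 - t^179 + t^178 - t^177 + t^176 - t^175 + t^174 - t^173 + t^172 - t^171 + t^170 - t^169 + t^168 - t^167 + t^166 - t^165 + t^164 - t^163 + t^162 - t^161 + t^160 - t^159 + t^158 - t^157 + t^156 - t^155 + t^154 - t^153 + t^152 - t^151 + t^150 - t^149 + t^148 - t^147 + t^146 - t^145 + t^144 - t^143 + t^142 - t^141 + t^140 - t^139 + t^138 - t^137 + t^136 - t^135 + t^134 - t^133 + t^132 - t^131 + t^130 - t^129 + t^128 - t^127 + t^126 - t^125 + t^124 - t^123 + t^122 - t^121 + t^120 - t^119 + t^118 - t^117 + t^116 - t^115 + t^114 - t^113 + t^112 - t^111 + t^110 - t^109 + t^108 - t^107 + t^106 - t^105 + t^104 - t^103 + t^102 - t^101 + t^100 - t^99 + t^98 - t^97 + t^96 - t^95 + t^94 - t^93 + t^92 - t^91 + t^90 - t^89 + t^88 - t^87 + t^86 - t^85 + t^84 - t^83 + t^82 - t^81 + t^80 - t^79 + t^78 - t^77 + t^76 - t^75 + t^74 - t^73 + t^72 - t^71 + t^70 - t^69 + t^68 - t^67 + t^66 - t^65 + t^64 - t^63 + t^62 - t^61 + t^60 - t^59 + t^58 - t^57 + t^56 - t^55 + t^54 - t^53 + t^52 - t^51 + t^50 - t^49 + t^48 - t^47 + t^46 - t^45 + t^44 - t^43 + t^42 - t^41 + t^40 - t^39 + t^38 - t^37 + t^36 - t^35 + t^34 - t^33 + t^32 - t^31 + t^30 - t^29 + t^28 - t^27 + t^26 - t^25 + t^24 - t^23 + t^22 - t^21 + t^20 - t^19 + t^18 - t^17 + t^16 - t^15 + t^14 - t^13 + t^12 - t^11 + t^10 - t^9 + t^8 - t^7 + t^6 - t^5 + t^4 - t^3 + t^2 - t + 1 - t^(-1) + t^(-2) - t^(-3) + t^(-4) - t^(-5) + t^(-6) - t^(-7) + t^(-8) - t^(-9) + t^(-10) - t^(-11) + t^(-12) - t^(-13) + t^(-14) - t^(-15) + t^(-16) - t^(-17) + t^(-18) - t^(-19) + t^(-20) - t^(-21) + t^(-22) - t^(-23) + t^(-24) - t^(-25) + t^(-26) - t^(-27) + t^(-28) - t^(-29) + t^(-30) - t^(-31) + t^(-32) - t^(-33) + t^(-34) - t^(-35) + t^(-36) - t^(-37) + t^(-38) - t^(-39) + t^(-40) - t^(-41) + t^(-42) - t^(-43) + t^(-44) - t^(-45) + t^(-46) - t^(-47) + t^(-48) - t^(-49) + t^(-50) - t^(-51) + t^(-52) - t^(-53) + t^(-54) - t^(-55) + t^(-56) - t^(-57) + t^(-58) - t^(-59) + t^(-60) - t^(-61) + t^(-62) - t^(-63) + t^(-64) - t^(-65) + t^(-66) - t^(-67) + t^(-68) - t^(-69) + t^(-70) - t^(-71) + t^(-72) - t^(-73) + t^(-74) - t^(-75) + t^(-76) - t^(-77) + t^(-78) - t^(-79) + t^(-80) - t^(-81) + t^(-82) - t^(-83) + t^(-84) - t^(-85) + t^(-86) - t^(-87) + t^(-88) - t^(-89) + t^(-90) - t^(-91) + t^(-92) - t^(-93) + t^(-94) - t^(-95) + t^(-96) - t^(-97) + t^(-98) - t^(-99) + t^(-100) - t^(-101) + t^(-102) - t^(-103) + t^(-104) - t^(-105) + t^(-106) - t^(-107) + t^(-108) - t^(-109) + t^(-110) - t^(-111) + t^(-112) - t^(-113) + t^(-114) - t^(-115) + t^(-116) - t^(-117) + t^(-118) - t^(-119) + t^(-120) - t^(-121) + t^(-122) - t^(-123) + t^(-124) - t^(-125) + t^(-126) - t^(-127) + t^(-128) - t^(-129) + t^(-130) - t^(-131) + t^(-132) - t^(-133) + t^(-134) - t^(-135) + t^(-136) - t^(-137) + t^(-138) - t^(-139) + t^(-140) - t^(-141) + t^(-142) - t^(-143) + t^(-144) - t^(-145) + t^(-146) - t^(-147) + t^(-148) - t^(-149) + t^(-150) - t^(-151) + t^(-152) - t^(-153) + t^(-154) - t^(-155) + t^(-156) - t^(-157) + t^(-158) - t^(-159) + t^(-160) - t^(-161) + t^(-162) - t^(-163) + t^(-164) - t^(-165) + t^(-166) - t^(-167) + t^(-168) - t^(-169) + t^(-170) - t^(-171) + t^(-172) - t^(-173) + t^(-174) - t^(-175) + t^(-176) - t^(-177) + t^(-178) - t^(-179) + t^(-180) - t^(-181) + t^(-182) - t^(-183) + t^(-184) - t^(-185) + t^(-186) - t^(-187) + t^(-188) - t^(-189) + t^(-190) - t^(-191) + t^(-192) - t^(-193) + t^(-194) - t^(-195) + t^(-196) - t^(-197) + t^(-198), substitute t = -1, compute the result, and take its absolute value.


Step 1: The polynomial has 397 terms with alternating signs, exponents from 198 down to -198.
Step 2: Substitute t = -1. The i-th term has coefficient (-1)^i and exponent (m-i),
  so its value is (-1)^i * (-1)^(m-i) = (-1)^m = 1 for every i.
Step 3: All 397 terms equal 1, so Delta(-1) = 397 * (1) = 397
Step 4: |Delta(-1)| = 397

397


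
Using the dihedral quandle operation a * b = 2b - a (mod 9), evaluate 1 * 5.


1 * 5 = 2*5 - 1 mod 9
= 10 - 1 mod 9
= 9 mod 9 = 0

0


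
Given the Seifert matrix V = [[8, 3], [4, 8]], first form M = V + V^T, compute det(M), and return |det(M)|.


Step 1: Form V + V^T where V = [[8, 3], [4, 8]]
  V^T = [[8, 4], [3, 8]]
  V + V^T = [[16, 7], [7, 16]]
Step 2: det(V + V^T) = 16*16 - 7*7
  = 256 - 49 = 207
Step 3: Knot determinant = |det(V + V^T)| = |207| = 207

207


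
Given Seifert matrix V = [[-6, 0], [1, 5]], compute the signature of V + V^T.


Step 1: V + V^T = [[-12, 1], [1, 10]]
Step 2: trace = -2, det = -121
Step 3: Discriminant = (-2)^2 - 4*(-121) = 488
Step 4: Eigenvalues: 10.0454, -12.0454
Step 5: Signature = (# positive eigenvalues) - (# negative eigenvalues) = 0

0


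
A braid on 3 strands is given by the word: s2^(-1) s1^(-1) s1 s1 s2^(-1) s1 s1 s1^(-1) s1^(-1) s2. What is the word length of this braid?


The word length counts the number of generators (including inverses).
Listing each generator: s2^(-1), s1^(-1), s1, s1, s2^(-1), s1, s1, s1^(-1), s1^(-1), s2
There are 10 generators in this braid word.

10


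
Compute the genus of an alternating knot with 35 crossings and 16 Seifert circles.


For alternating knots, g = (c - s + 1)/2.
= (35 - 16 + 1)/2
= 20/2 = 10

10


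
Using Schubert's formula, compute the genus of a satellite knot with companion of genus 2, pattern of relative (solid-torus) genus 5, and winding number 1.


Schubert: g(satellite) = g_rel(pattern) + |winding| * g(companion),
where g_rel(pattern) is the genus of the pattern relative to the solid torus.
= 5 + 1 * 2
= 5 + 2 = 7

7


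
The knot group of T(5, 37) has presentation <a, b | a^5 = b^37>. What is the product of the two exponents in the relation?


The relation is a^5 = b^37.
Product of exponents = 5 * 37
= 185

185


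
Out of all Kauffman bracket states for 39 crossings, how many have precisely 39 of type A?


We choose which 39 of 39 crossings get A-smoothings.
C(39, 39) = 39! / (39! * 0!)
= 1

1


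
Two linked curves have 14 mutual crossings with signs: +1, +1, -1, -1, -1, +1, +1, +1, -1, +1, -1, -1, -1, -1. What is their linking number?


Step 1: Count positive crossings: 6
Step 2: Count negative crossings: 8
Step 3: Sum of signs = 6 - 8 = -2
Step 4: Linking number = sum/2 = -2/2 = -1

-1


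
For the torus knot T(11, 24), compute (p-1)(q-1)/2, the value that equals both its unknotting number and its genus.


For a torus knot T(p,q), both the unknotting number and genus equal (p-1)(q-1)/2.
= (11-1)(24-1)/2
= 10*23/2
= 230/2 = 115

115


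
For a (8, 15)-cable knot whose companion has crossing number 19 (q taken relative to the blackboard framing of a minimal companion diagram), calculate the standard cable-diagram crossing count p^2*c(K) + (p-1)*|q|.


Step 1: Each of the c(K) crossings of the companion diagram becomes p*p = p^2 crossings among the p parallel strands, and each of the |q| twists s_1 s_2 ... s_(p-1) adds (p-1) crossings.
  Crossings = p^2 * c(K) + (p-1)*|q|
Step 2: = 8^2 * 19 + (8-1)*15
Step 3: = 64*19 + 7*15
Step 4: = 1216 + 105 = 1321

1321


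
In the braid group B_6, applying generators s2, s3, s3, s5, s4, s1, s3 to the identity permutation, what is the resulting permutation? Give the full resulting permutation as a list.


Starting with identity [1, 2, 3, 4, 5, 6].
Apply generators in sequence:
  After s2: [1, 3, 2, 4, 5, 6]
  After s3: [1, 3, 4, 2, 5, 6]
  After s3: [1, 3, 2, 4, 5, 6]
  After s5: [1, 3, 2, 4, 6, 5]
  After s4: [1, 3, 2, 6, 4, 5]
  After s1: [3, 1, 2, 6, 4, 5]
  After s3: [3, 1, 6, 2, 4, 5]
Final permutation: [3, 1, 6, 2, 4, 5]

[3, 1, 6, 2, 4, 5]


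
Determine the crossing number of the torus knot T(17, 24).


For a torus knot T(p, q) with gcd(p,q)=1,
the crossing number is min(p*(q-1), q*(p-1)).
p*(q-1) = 17*23 = 391
q*(p-1) = 24*16 = 384
min(391, 384) = 384

384


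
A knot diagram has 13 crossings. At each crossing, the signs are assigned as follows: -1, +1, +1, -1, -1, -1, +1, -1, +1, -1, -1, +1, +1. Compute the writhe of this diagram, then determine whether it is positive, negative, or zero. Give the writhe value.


Step 1: Count positive crossings (+1).
Positive crossings: 6
Step 2: Count negative crossings (-1).
Negative crossings: 7
Step 3: Writhe = (positive) - (negative)
w = 6 - 7 = -1
Step 4: |w| = 1, and w is negative

-1


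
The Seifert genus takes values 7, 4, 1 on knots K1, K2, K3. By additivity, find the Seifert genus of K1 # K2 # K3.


The Seifert genus is additive under connected sum.
Seifert genus(K1 # K2 # K3) = (7) + (4) + (1)
= 12

12


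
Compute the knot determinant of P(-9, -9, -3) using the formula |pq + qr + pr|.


Step 1: Compute pq + qr + pr.
pq = (-9)*(-9) = 81
qr = (-9)*(-3) = 27
pr = (-9)*(-3) = 27
pq + qr + pr = 81 + 27 + 27 = 135
Step 2: Take absolute value.
det(P(-9,-9,-3)) = |135| = 135

135


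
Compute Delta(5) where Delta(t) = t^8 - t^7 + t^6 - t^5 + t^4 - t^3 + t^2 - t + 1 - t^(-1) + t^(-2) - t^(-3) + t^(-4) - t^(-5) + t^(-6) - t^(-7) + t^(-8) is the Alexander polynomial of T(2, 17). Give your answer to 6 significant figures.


Substituting t = 5 into Delta(t) = t^8 - t^7 + t^6 - t^5 + t^4 - t^3 + t^2 - t + 1 - t^(-1) + t^(-2) - t^(-3) + t^(-4) - t^(-5) + t^(-6) - t^(-7) + t^(-8):
Term values: (390625) + (-78125) + (15625) + (-3125) + (625) + (-125) + (25) + (-5) + (1) + (-0.2) + (0.04) + (-0.008) + (0.0016) + (-0.00032) + (6.4e-05) + (-1.28e-05) + (2.56e-06)
Sum = 325520.8333
Rounded to 6 significant figures: 325521

325521


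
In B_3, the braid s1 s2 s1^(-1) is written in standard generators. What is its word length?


The word length counts the number of generators (including inverses).
Listing each generator: s1, s2, s1^(-1)
There are 3 generators in this braid word.

3


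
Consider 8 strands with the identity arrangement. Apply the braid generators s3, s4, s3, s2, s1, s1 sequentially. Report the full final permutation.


Starting with identity [1, 2, 3, 4, 5, 6, 7, 8].
Apply generators in sequence:
  After s3: [1, 2, 4, 3, 5, 6, 7, 8]
  After s4: [1, 2, 4, 5, 3, 6, 7, 8]
  After s3: [1, 2, 5, 4, 3, 6, 7, 8]
  After s2: [1, 5, 2, 4, 3, 6, 7, 8]
  After s1: [5, 1, 2, 4, 3, 6, 7, 8]
  After s1: [1, 5, 2, 4, 3, 6, 7, 8]
Final permutation: [1, 5, 2, 4, 3, 6, 7, 8]

[1, 5, 2, 4, 3, 6, 7, 8]


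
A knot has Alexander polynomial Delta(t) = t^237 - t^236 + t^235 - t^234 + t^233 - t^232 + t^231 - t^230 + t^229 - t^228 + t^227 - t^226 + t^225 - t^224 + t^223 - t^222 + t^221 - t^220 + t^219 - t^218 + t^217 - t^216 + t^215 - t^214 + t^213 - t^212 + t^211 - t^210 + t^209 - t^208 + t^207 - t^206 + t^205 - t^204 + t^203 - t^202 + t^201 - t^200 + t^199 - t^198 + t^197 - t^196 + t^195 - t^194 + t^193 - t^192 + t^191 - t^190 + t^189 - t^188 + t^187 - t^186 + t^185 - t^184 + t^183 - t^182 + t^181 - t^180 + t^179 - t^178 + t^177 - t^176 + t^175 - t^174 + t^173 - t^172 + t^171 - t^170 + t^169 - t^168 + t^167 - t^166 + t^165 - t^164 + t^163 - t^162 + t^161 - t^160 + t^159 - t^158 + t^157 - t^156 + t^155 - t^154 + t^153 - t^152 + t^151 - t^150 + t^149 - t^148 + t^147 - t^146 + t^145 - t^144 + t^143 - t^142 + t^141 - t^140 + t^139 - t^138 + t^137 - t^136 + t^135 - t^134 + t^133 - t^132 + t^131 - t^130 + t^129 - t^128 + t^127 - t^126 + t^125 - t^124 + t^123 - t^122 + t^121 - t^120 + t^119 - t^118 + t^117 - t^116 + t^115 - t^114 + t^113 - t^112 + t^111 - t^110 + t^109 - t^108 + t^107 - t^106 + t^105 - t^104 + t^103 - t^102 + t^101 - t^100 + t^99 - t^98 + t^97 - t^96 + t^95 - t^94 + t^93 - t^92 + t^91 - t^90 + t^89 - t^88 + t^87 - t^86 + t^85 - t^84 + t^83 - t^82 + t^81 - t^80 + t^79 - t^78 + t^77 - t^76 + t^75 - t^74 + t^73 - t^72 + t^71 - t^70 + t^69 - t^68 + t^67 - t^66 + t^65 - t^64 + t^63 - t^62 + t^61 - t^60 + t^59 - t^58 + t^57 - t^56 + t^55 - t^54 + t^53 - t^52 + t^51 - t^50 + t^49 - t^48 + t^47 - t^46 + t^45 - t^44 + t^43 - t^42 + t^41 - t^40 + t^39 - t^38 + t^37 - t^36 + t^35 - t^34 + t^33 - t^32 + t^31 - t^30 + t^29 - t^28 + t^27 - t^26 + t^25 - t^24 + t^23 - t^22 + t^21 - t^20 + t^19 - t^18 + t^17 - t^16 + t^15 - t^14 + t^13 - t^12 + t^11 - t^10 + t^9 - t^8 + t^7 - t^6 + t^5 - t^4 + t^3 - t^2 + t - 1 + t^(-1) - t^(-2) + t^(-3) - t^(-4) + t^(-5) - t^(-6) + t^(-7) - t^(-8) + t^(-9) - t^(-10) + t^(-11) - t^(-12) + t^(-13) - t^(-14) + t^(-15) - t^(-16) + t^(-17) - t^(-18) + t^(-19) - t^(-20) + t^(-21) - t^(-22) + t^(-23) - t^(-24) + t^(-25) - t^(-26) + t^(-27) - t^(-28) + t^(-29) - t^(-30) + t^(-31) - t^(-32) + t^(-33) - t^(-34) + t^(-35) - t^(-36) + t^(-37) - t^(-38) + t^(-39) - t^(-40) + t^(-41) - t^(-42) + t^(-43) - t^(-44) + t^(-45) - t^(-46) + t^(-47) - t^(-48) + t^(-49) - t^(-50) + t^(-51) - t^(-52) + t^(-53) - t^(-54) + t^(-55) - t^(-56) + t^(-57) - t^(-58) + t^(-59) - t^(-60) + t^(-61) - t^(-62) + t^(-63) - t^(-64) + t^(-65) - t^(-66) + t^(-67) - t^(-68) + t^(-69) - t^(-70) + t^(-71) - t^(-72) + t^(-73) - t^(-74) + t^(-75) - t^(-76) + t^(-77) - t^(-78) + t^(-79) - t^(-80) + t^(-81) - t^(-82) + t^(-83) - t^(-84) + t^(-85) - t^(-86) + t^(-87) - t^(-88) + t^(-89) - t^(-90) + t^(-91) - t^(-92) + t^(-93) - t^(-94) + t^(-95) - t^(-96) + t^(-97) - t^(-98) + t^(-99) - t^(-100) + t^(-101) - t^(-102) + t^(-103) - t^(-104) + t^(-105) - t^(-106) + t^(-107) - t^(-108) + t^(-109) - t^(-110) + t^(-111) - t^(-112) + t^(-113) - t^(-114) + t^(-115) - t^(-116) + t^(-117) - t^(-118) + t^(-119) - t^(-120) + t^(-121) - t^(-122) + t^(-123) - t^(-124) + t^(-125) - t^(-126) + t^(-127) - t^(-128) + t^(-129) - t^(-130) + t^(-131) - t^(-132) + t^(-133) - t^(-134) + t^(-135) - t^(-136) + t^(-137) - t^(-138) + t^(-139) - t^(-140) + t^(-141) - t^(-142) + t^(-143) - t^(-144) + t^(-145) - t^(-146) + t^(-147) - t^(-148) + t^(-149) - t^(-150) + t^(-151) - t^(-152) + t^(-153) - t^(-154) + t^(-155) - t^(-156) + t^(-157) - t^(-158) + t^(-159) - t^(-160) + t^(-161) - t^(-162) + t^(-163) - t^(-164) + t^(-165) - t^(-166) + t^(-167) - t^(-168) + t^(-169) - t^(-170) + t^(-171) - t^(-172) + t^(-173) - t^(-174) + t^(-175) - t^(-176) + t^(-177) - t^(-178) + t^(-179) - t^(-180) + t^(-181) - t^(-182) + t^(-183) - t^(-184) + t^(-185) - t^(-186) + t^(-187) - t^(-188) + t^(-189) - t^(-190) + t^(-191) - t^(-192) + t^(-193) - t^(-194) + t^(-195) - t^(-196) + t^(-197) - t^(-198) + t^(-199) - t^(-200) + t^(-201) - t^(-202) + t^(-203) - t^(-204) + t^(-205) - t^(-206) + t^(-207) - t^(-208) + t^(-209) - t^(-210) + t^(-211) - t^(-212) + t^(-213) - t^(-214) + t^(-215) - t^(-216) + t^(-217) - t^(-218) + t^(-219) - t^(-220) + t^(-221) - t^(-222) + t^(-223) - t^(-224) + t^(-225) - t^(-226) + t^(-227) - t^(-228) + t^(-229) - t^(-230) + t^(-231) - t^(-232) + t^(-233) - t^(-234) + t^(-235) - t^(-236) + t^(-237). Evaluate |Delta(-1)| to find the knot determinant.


Step 1: The polynomial has 475 terms with alternating signs, exponents from 237 down to -237.
Step 2: Substitute t = -1. The i-th term has coefficient (-1)^i and exponent (m-i),
  so its value is (-1)^i * (-1)^(m-i) = (-1)^m = -1 for every i.
Step 3: All 475 terms equal -1, so Delta(-1) = 475 * (-1) = -475
Step 4: |Delta(-1)| = 475

475


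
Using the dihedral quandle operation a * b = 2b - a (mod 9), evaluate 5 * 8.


5 * 8 = 2*8 - 5 mod 9
= 16 - 5 mod 9
= 11 mod 9 = 2

2


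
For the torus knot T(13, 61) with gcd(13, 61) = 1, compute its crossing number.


For a torus knot T(p, q) with gcd(p,q)=1,
the crossing number is min(p*(q-1), q*(p-1)).
p*(q-1) = 13*60 = 780
q*(p-1) = 61*12 = 732
min(780, 732) = 732

732


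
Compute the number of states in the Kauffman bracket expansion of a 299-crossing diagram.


Each crossing contributes 2 choices (A-smoothing or B-smoothing).
Total states = 2^299 = 1018517988167243043134222844204689080525734196832968125318070224677190649881668353091698688

1018517988167243043134222844204689080525734196832968125318070224677190649881668353091698688


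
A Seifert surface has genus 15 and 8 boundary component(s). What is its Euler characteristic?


chi = 2 - 2g - b
= 2 - 2*15 - 8
= 2 - 30 - 8 = -36

-36


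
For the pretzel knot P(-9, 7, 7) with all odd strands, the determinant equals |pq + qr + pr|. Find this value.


Step 1: Compute pq + qr + pr.
pq = (-9)*7 = -63
qr = 7*7 = 49
pr = (-9)*7 = -63
pq + qr + pr = -63 + 49 + (-63) = -77
Step 2: Take absolute value.
det(P(-9,7,7)) = |-77| = 77

77


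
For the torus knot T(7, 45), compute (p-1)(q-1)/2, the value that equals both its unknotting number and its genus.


For a torus knot T(p,q), both the unknotting number and genus equal (p-1)(q-1)/2.
= (7-1)(45-1)/2
= 6*44/2
= 264/2 = 132

132


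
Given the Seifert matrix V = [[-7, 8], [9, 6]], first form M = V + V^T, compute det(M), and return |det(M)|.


Step 1: Form V + V^T where V = [[-7, 8], [9, 6]]
  V^T = [[-7, 9], [8, 6]]
  V + V^T = [[-14, 17], [17, 12]]
Step 2: det(V + V^T) = (-14)*12 - 17*17
  = -168 - 289 = -457
Step 3: Knot determinant = |det(V + V^T)| = |-457| = 457

457


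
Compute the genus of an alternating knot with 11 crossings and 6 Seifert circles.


For alternating knots, g = (c - s + 1)/2.
= (11 - 6 + 1)/2
= 6/2 = 3

3


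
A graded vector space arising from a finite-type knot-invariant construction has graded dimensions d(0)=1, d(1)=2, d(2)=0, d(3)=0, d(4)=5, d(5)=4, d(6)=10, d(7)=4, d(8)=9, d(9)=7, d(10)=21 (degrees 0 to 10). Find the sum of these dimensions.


Total dimension = d(0) + d(1) + ... + d(10)
= 1 + 2 + 0 + 0 + 5 + 4 + 10 + 4 + 9 + 7 + 21
= 63

63


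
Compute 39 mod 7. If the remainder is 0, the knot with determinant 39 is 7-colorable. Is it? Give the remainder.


Step 1: A knot is p-colorable if and only if p divides its determinant.
Step 2: Compute 39 mod 7.
39 = 5 * 7 + 4
Step 3: 39 mod 7 = 4
Step 4: The knot is 7-colorable: no

4


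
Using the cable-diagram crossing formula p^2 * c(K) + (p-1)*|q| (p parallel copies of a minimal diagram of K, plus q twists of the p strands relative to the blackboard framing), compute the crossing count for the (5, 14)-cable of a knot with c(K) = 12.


Step 1: Each of the c(K) crossings of the companion diagram becomes p*p = p^2 crossings among the p parallel strands, and each of the |q| twists s_1 s_2 ... s_(p-1) adds (p-1) crossings.
  Crossings = p^2 * c(K) + (p-1)*|q|
Step 2: = 5^2 * 12 + (5-1)*14
Step 3: = 25*12 + 4*14
Step 4: = 300 + 56 = 356

356


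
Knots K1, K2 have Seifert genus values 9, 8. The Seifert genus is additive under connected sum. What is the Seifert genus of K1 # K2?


The Seifert genus is additive under connected sum.
Seifert genus(K1 # K2) = (9) + (8)
= 17

17


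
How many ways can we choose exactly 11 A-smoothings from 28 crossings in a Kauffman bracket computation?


We choose which 11 of 28 crossings get A-smoothings.
C(28, 11) = 28! / (11! * 17!)
= 21474180

21474180


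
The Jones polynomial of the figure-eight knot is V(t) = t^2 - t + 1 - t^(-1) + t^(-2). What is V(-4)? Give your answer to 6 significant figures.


Substituting t = -4 into V(t) = t^2 - t + 1 - t^(-1) + t^(-2):
  (+)t^(2) = 16
  (-)t^(1) = 4
  (+)t^(0) = 1
  (-)t^(-1) = 0.25
  (+)t^(-2) = 0.0625
Sum = (16) + (4) + (1) + (0.25) + (0.0625)
= 21.3125
Rounded to 6 significant figures: 21.3125

21.3125


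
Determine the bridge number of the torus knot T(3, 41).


The bridge number of T(p,q) is min(p,q).
min(3, 41) = 3

3


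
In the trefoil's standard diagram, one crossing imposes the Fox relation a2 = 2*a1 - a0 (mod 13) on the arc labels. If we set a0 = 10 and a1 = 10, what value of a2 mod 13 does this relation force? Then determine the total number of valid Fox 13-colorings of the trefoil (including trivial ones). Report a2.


Step 1: Apply the given crossing relation 2*a1 - a0 - a2 = 0 (mod 13).
  a2 = 2*a1 - a0 mod 13
  a2 = 2*10 - 10 mod 13
  a2 = 20 - 10 mod 13
  a2 = 10 mod 13 = 10
Step 2: The trefoil has determinant 3.
  Number of Fox p-colorings (p prime) is p^2 if p = 3, else p.
  Since 13 does not divide 3, only trivial (constant) colorings exist.
  (Here a0 = a1 = a2 = 10, the constant coloring, which is valid.)
  Total colorings = 13
Step 3: a2 = 10, total Fox 13-colorings = 13

10


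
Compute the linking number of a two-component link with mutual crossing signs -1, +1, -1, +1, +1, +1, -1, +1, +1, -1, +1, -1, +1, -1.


Step 1: Count positive crossings: 8
Step 2: Count negative crossings: 6
Step 3: Sum of signs = 8 - 6 = 2
Step 4: Linking number = sum/2 = 2/2 = 1

1


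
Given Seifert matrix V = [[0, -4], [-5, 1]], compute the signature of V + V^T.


Step 1: V + V^T = [[0, -9], [-9, 2]]
Step 2: trace = 2, det = -81
Step 3: Discriminant = 2^2 - 4*(-81) = 328
Step 4: Eigenvalues: 10.0554, -8.05539
Step 5: Signature = (# positive eigenvalues) - (# negative eigenvalues) = 0

0


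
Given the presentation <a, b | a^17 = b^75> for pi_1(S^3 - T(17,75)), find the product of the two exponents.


The relation is a^17 = b^75.
Product of exponents = 17 * 75
= 1275

1275


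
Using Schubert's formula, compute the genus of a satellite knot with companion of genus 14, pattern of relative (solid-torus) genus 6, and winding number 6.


Schubert: g(satellite) = g_rel(pattern) + |winding| * g(companion),
where g_rel(pattern) is the genus of the pattern relative to the solid torus.
= 6 + 6 * 14
= 6 + 84 = 90

90


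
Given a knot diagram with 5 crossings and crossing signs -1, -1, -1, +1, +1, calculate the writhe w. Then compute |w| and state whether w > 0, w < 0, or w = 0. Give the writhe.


Step 1: Count positive crossings (+1).
Positive crossings: 2
Step 2: Count negative crossings (-1).
Negative crossings: 3
Step 3: Writhe = (positive) - (negative)
w = 2 - 3 = -1
Step 4: |w| = 1, and w is negative

-1


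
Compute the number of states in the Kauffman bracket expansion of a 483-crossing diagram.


Each crossing contributes 2 choices (A-smoothing or B-smoothing).
Total states = 2^483 = 24973988402527937851052777838345330445988785141319769206873255677002973910558124960962448824507935769278615448971252983163583805434306282450321408

24973988402527937851052777838345330445988785141319769206873255677002973910558124960962448824507935769278615448971252983163583805434306282450321408


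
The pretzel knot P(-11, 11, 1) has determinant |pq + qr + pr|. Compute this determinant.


Step 1: Compute pq + qr + pr.
pq = (-11)*11 = -121
qr = 11*1 = 11
pr = (-11)*1 = -11
pq + qr + pr = -121 + 11 + (-11) = -121
Step 2: Take absolute value.
det(P(-11,11,1)) = |-121| = 121

121


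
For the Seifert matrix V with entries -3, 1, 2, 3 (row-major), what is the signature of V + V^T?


Step 1: V + V^T = [[-6, 3], [3, 6]]
Step 2: trace = 0, det = -45
Step 3: Discriminant = 0^2 - 4*(-45) = 180
Step 4: Eigenvalues: 6.7082, -6.7082
Step 5: Signature = (# positive eigenvalues) - (# negative eigenvalues) = 0

0


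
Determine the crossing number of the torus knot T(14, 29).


For a torus knot T(p, q) with gcd(p,q)=1,
the crossing number is min(p*(q-1), q*(p-1)).
p*(q-1) = 14*28 = 392
q*(p-1) = 29*13 = 377
min(392, 377) = 377

377


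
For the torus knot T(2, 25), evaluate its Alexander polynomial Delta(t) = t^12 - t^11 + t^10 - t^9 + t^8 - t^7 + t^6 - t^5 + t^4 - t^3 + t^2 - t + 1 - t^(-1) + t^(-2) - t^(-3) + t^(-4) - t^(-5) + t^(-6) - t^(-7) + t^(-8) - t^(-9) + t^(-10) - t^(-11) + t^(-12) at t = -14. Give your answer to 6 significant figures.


Substituting t = -14 into Delta(t) = t^12 - t^11 + t^10 - t^9 + t^8 - t^7 + t^6 - t^5 + t^4 - t^3 + t^2 - t + 1 - t^(-1) + t^(-2) - t^(-3) + t^(-4) - t^(-5) + t^(-6) - t^(-7) + t^(-8) - t^(-9) + t^(-10) - t^(-11) + t^(-12):
Term values: (56693912375296) + (4049565169664) + (289254654976) + (20661046784) + (1475789056) + (105413504) + (7529536) + (537824) + (38416) + (2744) + (196) + (14) + (1) + (0.0714286) + (0.00510204) + (0.000364431) + (2.60308e-05) + (1.85934e-06) + (1.3281e-07) + (9.48645e-09) + (6.77604e-10) + (4.84003e-11) + (3.45716e-12) + (2.4694e-13) + (1.76386e-14)
Sum = 6.105498256e+13
Rounded to 6 significant figures: 6.1055e+13

6.1055e+13


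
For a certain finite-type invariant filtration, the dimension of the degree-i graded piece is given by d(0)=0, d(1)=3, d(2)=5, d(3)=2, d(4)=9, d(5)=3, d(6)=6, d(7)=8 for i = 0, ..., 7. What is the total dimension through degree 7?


Total dimension = d(0) + d(1) + ... + d(7)
= 0 + 3 + 5 + 2 + 9 + 3 + 6 + 8
= 36

36


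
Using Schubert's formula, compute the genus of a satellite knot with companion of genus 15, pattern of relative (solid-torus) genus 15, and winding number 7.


Schubert: g(satellite) = g_rel(pattern) + |winding| * g(companion),
where g_rel(pattern) is the genus of the pattern relative to the solid torus.
= 15 + 7 * 15
= 15 + 105 = 120

120


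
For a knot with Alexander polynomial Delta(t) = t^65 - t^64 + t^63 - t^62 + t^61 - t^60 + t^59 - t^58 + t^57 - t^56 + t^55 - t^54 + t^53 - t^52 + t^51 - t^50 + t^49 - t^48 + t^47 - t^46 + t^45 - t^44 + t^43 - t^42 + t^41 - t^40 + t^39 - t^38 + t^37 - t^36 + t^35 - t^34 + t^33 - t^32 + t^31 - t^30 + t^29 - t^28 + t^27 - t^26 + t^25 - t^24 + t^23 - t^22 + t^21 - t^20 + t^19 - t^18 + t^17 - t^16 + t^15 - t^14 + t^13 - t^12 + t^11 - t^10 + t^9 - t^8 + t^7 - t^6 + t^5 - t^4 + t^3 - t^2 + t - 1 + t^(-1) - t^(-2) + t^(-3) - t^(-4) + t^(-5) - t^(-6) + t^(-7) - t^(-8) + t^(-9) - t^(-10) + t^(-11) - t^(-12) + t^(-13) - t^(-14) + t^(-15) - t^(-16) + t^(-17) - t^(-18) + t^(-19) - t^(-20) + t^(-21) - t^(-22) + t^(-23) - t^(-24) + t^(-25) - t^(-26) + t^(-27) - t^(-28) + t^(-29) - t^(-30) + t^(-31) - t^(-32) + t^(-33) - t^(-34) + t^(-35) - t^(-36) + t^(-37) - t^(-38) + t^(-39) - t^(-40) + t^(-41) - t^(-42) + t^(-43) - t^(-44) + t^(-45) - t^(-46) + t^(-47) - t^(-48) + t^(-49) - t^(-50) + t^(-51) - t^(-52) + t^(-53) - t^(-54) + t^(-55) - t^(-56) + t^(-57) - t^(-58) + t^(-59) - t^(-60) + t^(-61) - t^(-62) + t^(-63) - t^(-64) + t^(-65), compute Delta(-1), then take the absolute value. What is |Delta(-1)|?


Step 1: The polynomial has 131 terms with alternating signs, exponents from 65 down to -65.
Step 2: Substitute t = -1. The i-th term has coefficient (-1)^i and exponent (m-i),
  so its value is (-1)^i * (-1)^(m-i) = (-1)^m = -1 for every i.
Step 3: All 131 terms equal -1, so Delta(-1) = 131 * (-1) = -131
Step 4: |Delta(-1)| = 131

131


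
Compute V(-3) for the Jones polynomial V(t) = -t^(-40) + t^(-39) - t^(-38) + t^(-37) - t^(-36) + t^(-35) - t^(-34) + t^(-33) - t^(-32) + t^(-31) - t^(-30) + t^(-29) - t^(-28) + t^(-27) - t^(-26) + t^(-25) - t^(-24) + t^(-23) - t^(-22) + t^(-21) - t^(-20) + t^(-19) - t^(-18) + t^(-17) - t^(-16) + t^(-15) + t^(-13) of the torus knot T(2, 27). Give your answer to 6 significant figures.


Substituting t = -3 into V(t) = -t^(-40) + t^(-39) - t^(-38) + t^(-37) - t^(-36) + t^(-35) - t^(-34) + t^(-33) - t^(-32) + t^(-31) - t^(-30) + t^(-29) - t^(-28) + t^(-27) - t^(-26) + t^(-25) - t^(-24) + t^(-23) - t^(-22) + t^(-21) - t^(-20) + t^(-19) - t^(-18) + t^(-17) - t^(-16) + t^(-15) + t^(-13):
  (-)t^(-40) = -8.22526e-20
  (+)t^(-39) = -2.46758e-19
  (-)t^(-38) = -7.40274e-19
  (+)t^(-37) = -2.22082e-18
  (-)t^(-36) = -6.66246e-18
  (+)t^(-35) = -1.99874e-17
  (-)t^(-34) = -5.99622e-17
  (+)t^(-33) = -1.79887e-16
  (-)t^(-32) = -5.3966e-16
  (+)t^(-31) = -1.61898e-15
  (-)t^(-30) = -4.85694e-15
  (+)t^(-29) = -1.45708e-14
  (-)t^(-28) = -4.37124e-14
  (+)t^(-27) = -1.31137e-13
  (-)t^(-26) = -3.93412e-13
  (+)t^(-25) = -1.18024e-12
  (-)t^(-24) = -3.54071e-12
  (+)t^(-23) = -1.06221e-11
  (-)t^(-22) = -3.18664e-11
  (+)t^(-21) = -9.55991e-11
  (-)t^(-20) = -2.86797e-10
  (+)t^(-19) = -8.60392e-10
  (-)t^(-18) = -2.58117e-09
  (+)t^(-17) = -7.74352e-09
  (-)t^(-16) = -2.32306e-08
  (+)t^(-15) = -6.96917e-08
  (+)t^(-13) = -6.27225e-07
Sum = (-8.22526e-20) + (-2.46758e-19) + (-7.40274e-19) + (-2.22082e-18) + (-6.66246e-18) + (-1.99874e-17) + (-5.99622e-17) + (-1.79887e-16) + (-5.3966e-16) + (-1.61898e-15) + (-4.85694e-15) + (-1.45708e-14) + (-4.37124e-14) + (-1.31137e-13) + (-3.93412e-13) + (-1.18024e-12) + (-3.54071e-12) + (-1.06221e-11) + (-3.18664e-11) + (-9.55991e-11) + (-2.86797e-10) + (-8.60392e-10) + (-2.58117e-09) + (-7.74352e-09) + (-2.32306e-08) + (-6.96917e-08) + (-6.27225e-07)
= -7.317630535e-07
Rounded to 6 significant figures: -7.31763e-07

-7.31763e-07


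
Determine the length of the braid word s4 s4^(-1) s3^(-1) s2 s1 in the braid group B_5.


The word length counts the number of generators (including inverses).
Listing each generator: s4, s4^(-1), s3^(-1), s2, s1
There are 5 generators in this braid word.

5


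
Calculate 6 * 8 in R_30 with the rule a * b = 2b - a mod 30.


6 * 8 = 2*8 - 6 mod 30
= 16 - 6 mod 30
= 10 mod 30 = 10

10


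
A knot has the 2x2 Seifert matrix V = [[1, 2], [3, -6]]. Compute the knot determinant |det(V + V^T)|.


Step 1: Form V + V^T where V = [[1, 2], [3, -6]]
  V^T = [[1, 3], [2, -6]]
  V + V^T = [[2, 5], [5, -12]]
Step 2: det(V + V^T) = 2*(-12) - 5*5
  = -24 - 25 = -49
Step 3: Knot determinant = |det(V + V^T)| = |-49| = 49

49


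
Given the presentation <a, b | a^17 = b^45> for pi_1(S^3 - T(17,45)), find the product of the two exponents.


The relation is a^17 = b^45.
Product of exponents = 17 * 45
= 765

765


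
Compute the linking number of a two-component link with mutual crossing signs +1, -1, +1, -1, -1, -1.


Step 1: Count positive crossings: 2
Step 2: Count negative crossings: 4
Step 3: Sum of signs = 2 - 4 = -2
Step 4: Linking number = sum/2 = -2/2 = -1

-1


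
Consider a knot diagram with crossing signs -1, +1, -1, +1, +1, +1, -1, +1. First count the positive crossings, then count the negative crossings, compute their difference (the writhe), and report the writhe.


Step 1: Count positive crossings (+1).
Positive crossings: 5
Step 2: Count negative crossings (-1).
Negative crossings: 3
Step 3: Writhe = (positive) - (negative)
w = 5 - 3 = 2
Step 4: |w| = 2, and w is positive

2


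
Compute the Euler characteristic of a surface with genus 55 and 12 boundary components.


chi = 2 - 2g - b
= 2 - 2*55 - 12
= 2 - 110 - 12 = -120

-120


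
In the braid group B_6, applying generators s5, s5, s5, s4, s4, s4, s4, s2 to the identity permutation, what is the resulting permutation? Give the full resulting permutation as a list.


Starting with identity [1, 2, 3, 4, 5, 6].
Apply generators in sequence:
  After s5: [1, 2, 3, 4, 6, 5]
  After s5: [1, 2, 3, 4, 5, 6]
  After s5: [1, 2, 3, 4, 6, 5]
  After s4: [1, 2, 3, 6, 4, 5]
  After s4: [1, 2, 3, 4, 6, 5]
  After s4: [1, 2, 3, 6, 4, 5]
  After s4: [1, 2, 3, 4, 6, 5]
  After s2: [1, 3, 2, 4, 6, 5]
Final permutation: [1, 3, 2, 4, 6, 5]

[1, 3, 2, 4, 6, 5]


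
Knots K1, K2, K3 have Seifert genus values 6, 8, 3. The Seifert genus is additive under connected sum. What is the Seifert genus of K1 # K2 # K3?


The Seifert genus is additive under connected sum.
Seifert genus(K1 # K2 # K3) = (6) + (8) + (3)
= 17

17


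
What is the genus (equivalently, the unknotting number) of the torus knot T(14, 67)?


For a torus knot T(p,q), both the unknotting number and genus equal (p-1)(q-1)/2.
= (14-1)(67-1)/2
= 13*66/2
= 858/2 = 429

429


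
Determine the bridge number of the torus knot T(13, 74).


The bridge number of T(p,q) is min(p,q).
min(13, 74) = 13

13


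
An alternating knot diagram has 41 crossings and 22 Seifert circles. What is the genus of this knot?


For alternating knots, g = (c - s + 1)/2.
= (41 - 22 + 1)/2
= 20/2 = 10

10


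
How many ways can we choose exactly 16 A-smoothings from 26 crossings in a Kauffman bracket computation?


We choose which 16 of 26 crossings get A-smoothings.
C(26, 16) = 26! / (16! * 10!)
= 5311735

5311735


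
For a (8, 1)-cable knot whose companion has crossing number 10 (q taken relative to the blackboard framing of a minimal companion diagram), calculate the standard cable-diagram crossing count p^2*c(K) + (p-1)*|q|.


Step 1: Each of the c(K) crossings of the companion diagram becomes p*p = p^2 crossings among the p parallel strands, and each of the |q| twists s_1 s_2 ... s_(p-1) adds (p-1) crossings.
  Crossings = p^2 * c(K) + (p-1)*|q|
Step 2: = 8^2 * 10 + (8-1)*1
Step 3: = 64*10 + 7*1
Step 4: = 640 + 7 = 647

647


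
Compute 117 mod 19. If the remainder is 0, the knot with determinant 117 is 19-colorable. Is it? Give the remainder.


Step 1: A knot is p-colorable if and only if p divides its determinant.
Step 2: Compute 117 mod 19.
117 = 6 * 19 + 3
Step 3: 117 mod 19 = 3
Step 4: The knot is 19-colorable: no

3


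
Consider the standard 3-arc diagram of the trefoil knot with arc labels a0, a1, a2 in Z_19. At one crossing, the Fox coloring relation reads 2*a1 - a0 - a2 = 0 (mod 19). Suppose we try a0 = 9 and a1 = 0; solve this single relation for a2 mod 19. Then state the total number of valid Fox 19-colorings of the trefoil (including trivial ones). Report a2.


Step 1: Apply the given crossing relation 2*a1 - a0 - a2 = 0 (mod 19).
  a2 = 2*a1 - a0 mod 19
  a2 = 2*0 - 9 mod 19
  a2 = 0 - 9 mod 19
  a2 = -9 mod 19 = 10
Step 2: The trefoil has determinant 3.
  Number of Fox p-colorings (p prime) is p^2 if p = 3, else p.
  Since 19 does not divide 3, only trivial (constant) colorings exist.
  (So the trial a0 = 9, a1 = 0 with a0 != a1 does NOT extend to a valid coloring of the whole trefoil: the other two crossing relations require 3*(a1 - a0) = 0 (mod 19), which fails.)
  Total colorings = 19
Step 3: a2 = 10, total Fox 19-colorings = 19

10


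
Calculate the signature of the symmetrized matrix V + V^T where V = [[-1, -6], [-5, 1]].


Step 1: V + V^T = [[-2, -11], [-11, 2]]
Step 2: trace = 0, det = -125
Step 3: Discriminant = 0^2 - 4*(-125) = 500
Step 4: Eigenvalues: 11.1803, -11.1803
Step 5: Signature = (# positive eigenvalues) - (# negative eigenvalues) = 0

0


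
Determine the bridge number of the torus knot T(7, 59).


The bridge number of T(p,q) is min(p,q).
min(7, 59) = 7

7


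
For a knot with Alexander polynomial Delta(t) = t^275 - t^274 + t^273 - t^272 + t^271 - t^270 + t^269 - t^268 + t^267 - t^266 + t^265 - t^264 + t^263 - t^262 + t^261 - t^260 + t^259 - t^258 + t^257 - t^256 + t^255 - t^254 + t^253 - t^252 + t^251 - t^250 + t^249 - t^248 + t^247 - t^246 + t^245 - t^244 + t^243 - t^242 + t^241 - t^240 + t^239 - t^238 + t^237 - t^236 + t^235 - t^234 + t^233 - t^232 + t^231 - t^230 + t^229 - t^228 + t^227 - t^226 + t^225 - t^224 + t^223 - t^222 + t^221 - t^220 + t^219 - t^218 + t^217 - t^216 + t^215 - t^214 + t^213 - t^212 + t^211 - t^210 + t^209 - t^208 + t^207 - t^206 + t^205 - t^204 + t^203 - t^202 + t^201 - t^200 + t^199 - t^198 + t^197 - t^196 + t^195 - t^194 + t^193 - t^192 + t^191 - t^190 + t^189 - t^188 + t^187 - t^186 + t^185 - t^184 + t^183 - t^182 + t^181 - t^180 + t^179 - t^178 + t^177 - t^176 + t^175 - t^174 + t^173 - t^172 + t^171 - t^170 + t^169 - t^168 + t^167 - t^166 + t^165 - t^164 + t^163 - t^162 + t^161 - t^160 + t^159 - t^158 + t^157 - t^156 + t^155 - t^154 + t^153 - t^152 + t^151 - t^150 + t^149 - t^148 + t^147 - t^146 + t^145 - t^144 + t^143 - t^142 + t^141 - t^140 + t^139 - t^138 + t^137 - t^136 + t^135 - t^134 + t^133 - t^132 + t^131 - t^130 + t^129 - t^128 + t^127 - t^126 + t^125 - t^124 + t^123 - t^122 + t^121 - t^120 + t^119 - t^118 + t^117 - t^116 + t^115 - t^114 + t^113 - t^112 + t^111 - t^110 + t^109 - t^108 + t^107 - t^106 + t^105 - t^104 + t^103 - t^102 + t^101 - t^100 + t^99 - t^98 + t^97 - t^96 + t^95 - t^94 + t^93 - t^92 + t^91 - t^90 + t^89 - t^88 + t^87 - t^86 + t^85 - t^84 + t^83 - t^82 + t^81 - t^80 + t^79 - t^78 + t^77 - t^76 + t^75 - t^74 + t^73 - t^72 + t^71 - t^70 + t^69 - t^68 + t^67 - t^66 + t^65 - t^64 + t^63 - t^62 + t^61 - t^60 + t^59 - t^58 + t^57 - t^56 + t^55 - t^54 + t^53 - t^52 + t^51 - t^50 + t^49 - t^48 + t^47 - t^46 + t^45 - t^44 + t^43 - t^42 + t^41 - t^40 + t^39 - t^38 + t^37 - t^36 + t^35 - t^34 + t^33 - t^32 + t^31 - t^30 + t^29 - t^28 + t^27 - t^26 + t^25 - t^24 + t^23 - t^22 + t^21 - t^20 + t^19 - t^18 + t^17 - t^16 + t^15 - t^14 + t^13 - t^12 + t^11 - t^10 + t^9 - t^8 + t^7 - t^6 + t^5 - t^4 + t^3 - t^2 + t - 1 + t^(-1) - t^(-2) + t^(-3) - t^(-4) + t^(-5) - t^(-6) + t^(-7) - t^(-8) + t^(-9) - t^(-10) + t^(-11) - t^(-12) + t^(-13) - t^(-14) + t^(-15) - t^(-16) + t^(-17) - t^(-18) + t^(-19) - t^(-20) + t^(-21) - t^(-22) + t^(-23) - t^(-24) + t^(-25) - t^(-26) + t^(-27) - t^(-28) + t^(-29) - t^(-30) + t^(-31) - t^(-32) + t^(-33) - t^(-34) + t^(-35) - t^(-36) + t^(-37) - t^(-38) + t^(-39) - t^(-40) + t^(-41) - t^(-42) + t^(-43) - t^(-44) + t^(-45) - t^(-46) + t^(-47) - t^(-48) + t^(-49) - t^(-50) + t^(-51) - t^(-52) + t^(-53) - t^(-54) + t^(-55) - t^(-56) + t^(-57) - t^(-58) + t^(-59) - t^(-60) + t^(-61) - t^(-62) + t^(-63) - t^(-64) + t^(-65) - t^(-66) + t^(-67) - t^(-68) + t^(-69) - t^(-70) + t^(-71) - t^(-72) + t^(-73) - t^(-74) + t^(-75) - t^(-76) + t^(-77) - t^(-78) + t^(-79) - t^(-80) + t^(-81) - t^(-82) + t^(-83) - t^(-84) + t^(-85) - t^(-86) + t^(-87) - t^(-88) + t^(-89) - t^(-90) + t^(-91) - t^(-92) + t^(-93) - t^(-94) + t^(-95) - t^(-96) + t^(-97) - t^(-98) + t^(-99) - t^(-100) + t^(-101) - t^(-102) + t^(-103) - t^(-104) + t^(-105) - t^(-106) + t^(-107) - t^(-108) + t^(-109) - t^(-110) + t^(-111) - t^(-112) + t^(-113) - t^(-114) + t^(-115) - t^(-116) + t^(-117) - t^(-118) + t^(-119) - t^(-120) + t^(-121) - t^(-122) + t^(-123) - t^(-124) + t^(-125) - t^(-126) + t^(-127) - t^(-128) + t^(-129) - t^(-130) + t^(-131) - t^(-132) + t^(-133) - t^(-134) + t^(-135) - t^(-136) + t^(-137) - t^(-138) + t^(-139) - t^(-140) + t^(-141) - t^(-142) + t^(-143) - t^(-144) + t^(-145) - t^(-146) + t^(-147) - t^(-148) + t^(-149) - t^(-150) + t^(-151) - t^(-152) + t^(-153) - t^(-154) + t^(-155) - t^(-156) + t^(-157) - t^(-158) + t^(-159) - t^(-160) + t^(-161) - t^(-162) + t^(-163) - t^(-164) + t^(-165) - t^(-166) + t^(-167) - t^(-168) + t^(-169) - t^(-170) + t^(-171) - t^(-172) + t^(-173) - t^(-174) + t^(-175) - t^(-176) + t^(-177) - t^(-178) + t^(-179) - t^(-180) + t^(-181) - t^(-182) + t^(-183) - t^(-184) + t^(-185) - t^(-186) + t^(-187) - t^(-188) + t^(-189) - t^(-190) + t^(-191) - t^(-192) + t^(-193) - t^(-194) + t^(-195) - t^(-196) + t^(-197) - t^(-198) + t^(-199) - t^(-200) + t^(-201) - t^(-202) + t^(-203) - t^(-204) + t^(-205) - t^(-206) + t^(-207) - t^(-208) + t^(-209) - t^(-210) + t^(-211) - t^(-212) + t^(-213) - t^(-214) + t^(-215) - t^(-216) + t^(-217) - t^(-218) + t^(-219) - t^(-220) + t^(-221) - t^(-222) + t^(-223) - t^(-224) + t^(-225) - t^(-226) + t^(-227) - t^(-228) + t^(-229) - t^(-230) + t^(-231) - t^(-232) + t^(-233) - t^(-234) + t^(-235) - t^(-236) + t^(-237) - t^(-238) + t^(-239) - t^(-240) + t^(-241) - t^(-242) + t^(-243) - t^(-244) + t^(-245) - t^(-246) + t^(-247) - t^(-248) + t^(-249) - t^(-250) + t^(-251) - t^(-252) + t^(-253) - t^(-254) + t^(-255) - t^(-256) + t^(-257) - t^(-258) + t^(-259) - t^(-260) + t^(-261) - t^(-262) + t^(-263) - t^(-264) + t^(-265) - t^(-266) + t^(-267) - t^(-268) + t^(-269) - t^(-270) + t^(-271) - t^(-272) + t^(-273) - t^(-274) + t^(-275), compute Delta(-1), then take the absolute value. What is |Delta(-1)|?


Step 1: The polynomial has 551 terms with alternating signs, exponents from 275 down to -275.
Step 2: Substitute t = -1. The i-th term has coefficient (-1)^i and exponent (m-i),
  so its value is (-1)^i * (-1)^(m-i) = (-1)^m = -1 for every i.
Step 3: All 551 terms equal -1, so Delta(-1) = 551 * (-1) = -551
Step 4: |Delta(-1)| = 551

551
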